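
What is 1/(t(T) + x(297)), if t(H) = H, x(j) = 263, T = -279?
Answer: -1/16 ≈ -0.062500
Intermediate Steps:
1/(t(T) + x(297)) = 1/(-279 + 263) = 1/(-16) = -1/16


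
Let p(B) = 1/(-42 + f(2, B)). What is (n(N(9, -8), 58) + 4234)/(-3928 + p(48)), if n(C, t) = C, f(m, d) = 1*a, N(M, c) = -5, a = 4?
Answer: -160702/149265 ≈ -1.0766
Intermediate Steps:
f(m, d) = 4 (f(m, d) = 1*4 = 4)
p(B) = -1/38 (p(B) = 1/(-42 + 4) = 1/(-38) = -1/38)
(n(N(9, -8), 58) + 4234)/(-3928 + p(48)) = (-5 + 4234)/(-3928 - 1/38) = 4229/(-149265/38) = 4229*(-38/149265) = -160702/149265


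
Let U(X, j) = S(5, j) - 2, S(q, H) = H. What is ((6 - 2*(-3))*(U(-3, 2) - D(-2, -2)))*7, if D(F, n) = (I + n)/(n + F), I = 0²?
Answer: -42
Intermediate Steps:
I = 0
U(X, j) = -2 + j (U(X, j) = j - 2 = -2 + j)
D(F, n) = n/(F + n) (D(F, n) = (0 + n)/(n + F) = n/(F + n))
((6 - 2*(-3))*(U(-3, 2) - D(-2, -2)))*7 = ((6 - 2*(-3))*((-2 + 2) - (-2)/(-2 - 2)))*7 = ((6 + 6)*(0 - (-2)/(-4)))*7 = (12*(0 - (-2)*(-1)/4))*7 = (12*(0 - 1*½))*7 = (12*(0 - ½))*7 = (12*(-½))*7 = -6*7 = -42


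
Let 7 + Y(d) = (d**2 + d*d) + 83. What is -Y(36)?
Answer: -2668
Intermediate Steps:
Y(d) = 76 + 2*d**2 (Y(d) = -7 + ((d**2 + d*d) + 83) = -7 + ((d**2 + d**2) + 83) = -7 + (2*d**2 + 83) = -7 + (83 + 2*d**2) = 76 + 2*d**2)
-Y(36) = -(76 + 2*36**2) = -(76 + 2*1296) = -(76 + 2592) = -1*2668 = -2668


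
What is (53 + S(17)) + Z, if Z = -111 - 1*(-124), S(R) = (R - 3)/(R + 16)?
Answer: 2192/33 ≈ 66.424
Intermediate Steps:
S(R) = (-3 + R)/(16 + R)
Z = 13 (Z = -111 + 124 = 13)
(53 + S(17)) + Z = (53 + (-3 + 17)/(16 + 17)) + 13 = (53 + 14/33) + 13 = 1763/33 + 13 = 2192/33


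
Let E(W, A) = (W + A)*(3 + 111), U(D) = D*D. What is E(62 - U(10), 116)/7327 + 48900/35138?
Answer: 335368698/128728063 ≈ 2.6052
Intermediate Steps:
U(D) = D²
E(W, A) = 114*A + 114*W (E(W, A) = (A + W)*114 = 114*A + 114*W)
E(62 - U(10), 116)/7327 + 48900/35138 = (114*116 + 114*(62 - 1*10²))/7327 + 48900/35138 = (13224 + 114*(62 - 1*100))*(1/7327) + 48900*(1/35138) = (13224 + 114*(62 - 100))*(1/7327) + 24450/17569 = (13224 + 114*(-38))*(1/7327) + 24450/17569 = (13224 - 4332)*(1/7327) + 24450/17569 = 8892*(1/7327) + 24450/17569 = 8892/7327 + 24450/17569 = 335368698/128728063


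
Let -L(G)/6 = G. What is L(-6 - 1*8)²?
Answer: 7056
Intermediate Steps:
L(G) = -6*G
L(-6 - 1*8)² = (-6*(-6 - 1*8))² = (-6*(-6 - 8))² = (-6*(-14))² = 84² = 7056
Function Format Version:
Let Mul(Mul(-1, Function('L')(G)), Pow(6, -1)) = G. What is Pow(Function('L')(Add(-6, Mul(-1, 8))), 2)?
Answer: 7056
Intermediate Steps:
Function('L')(G) = Mul(-6, G)
Pow(Function('L')(Add(-6, Mul(-1, 8))), 2) = Pow(Mul(-6, Add(-6, Mul(-1, 8))), 2) = Pow(Mul(-6, Add(-6, -8)), 2) = Pow(Mul(-6, -14), 2) = Pow(84, 2) = 7056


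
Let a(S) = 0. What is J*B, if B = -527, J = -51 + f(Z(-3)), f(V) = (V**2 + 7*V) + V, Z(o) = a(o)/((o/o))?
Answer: 26877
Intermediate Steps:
Z(o) = 0 (Z(o) = 0/((o/o)) = 0/1 = 0*1 = 0)
f(V) = V**2 + 8*V
J = -51 (J = -51 + 0*(8 + 0) = -51 + 0*8 = -51 + 0 = -51)
J*B = -51*(-527) = 26877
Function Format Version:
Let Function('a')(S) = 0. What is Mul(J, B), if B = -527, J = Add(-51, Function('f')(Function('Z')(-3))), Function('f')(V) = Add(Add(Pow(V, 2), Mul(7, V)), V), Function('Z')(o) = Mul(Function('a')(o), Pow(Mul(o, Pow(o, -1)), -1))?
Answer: 26877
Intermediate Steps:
Function('Z')(o) = 0 (Function('Z')(o) = Mul(0, Pow(Mul(o, Pow(o, -1)), -1)) = Mul(0, Pow(1, -1)) = Mul(0, 1) = 0)
Function('f')(V) = Add(Pow(V, 2), Mul(8, V))
J = -51 (J = Add(-51, Mul(0, Add(8, 0))) = Add(-51, Mul(0, 8)) = Add(-51, 0) = -51)
Mul(J, B) = Mul(-51, -527) = 26877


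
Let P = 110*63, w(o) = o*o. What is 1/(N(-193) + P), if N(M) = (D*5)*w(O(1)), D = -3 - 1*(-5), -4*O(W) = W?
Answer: 8/55445 ≈ 0.00014429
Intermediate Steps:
O(W) = -W/4
w(o) = o²
D = 2 (D = -3 + 5 = 2)
P = 6930
N(M) = 5/8 (N(M) = (2*5)*(-¼*1)² = 10*(-¼)² = 10*(1/16) = 5/8)
1/(N(-193) + P) = 1/(5/8 + 6930) = 1/(55445/8) = 8/55445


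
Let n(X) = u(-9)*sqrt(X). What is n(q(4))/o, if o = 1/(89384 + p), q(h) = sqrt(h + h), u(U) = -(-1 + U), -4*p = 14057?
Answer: 1717395*2**(3/4)/2 ≈ 1.4442e+6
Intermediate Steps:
p = -14057/4 (p = -1/4*14057 = -14057/4 ≈ -3514.3)
u(U) = 1 - U
q(h) = sqrt(2)*sqrt(h) (q(h) = sqrt(2*h) = sqrt(2)*sqrt(h))
o = 4/343479 (o = 1/(89384 - 14057/4) = 1/(343479/4) = 4/343479 ≈ 1.1646e-5)
n(X) = 10*sqrt(X) (n(X) = (1 - 1*(-9))*sqrt(X) = (1 + 9)*sqrt(X) = 10*sqrt(X))
n(q(4))/o = (10*sqrt(sqrt(2)*sqrt(4)))/(4/343479) = (10*sqrt(sqrt(2)*2))*(343479/4) = (10*sqrt(2*sqrt(2)))*(343479/4) = (10*2**(3/4))*(343479/4) = 1717395*2**(3/4)/2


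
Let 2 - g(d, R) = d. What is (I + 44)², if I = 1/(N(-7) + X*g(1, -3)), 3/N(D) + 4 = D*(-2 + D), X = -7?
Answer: 323316361/168100 ≈ 1923.4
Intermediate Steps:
N(D) = 3/(-4 + D*(-2 + D))
g(d, R) = 2 - d
I = -59/410 (I = 1/(3/(-4 + (-7)² - 2*(-7)) - 7*(2 - 1*1)) = 1/(3/(-4 + 49 + 14) - 7*(2 - 1)) = 1/(3/59 - 7*1) = 1/(3*(1/59) - 7) = 1/(3/59 - 7) = 1/(-410/59) = -59/410 ≈ -0.14390)
(I + 44)² = (-59/410 + 44)² = (17981/410)² = 323316361/168100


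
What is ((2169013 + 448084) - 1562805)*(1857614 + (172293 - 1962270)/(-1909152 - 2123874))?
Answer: 1316425425763999462/672171 ≈ 1.9585e+12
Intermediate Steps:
((2169013 + 448084) - 1562805)*(1857614 + (172293 - 1962270)/(-1909152 - 2123874)) = (2617097 - 1562805)*(1857614 - 1789977/(-4033026)) = 1054292*(1857614 - 1789977*(-1/4033026)) = 1054292*(1857614 + 596659/1344342) = 1054292*(2497269116647/1344342) = 1316425425763999462/672171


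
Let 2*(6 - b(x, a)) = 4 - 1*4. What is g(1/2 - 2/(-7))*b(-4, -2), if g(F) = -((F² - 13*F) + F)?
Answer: 5181/98 ≈ 52.867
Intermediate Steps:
b(x, a) = 6 (b(x, a) = 6 - (4 - 1*4)/2 = 6 - (4 - 4)/2 = 6 - ½*0 = 6 + 0 = 6)
g(F) = -F² + 12*F (g(F) = -(F² - 12*F) = -F² + 12*F)
g(1/2 - 2/(-7))*b(-4, -2) = ((1/2 - 2/(-7))*(12 - (1/2 - 2/(-7))))*6 = ((1*(½) - 2*(-⅐))*(12 - (1*(½) - 2*(-⅐))))*6 = ((½ + 2/7)*(12 - (½ + 2/7)))*6 = (11*(12 - 1*11/14)/14)*6 = (11*(12 - 11/14)/14)*6 = ((11/14)*(157/14))*6 = (1727/196)*6 = 5181/98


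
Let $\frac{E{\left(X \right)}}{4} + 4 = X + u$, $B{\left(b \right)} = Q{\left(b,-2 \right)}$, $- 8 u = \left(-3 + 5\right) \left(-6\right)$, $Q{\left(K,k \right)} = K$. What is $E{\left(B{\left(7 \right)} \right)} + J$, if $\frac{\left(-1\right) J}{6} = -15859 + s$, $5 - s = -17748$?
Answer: $-11346$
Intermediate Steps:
$s = 17753$ ($s = 5 - -17748 = 5 + 17748 = 17753$)
$u = \frac{3}{2}$ ($u = - \frac{\left(-3 + 5\right) \left(-6\right)}{8} = - \frac{2 \left(-6\right)}{8} = \left(- \frac{1}{8}\right) \left(-12\right) = \frac{3}{2} \approx 1.5$)
$B{\left(b \right)} = b$
$E{\left(X \right)} = -10 + 4 X$ ($E{\left(X \right)} = -16 + 4 \left(X + \frac{3}{2}\right) = -16 + 4 \left(\frac{3}{2} + X\right) = -16 + \left(6 + 4 X\right) = -10 + 4 X$)
$J = -11364$ ($J = - 6 \left(-15859 + 17753\right) = \left(-6\right) 1894 = -11364$)
$E{\left(B{\left(7 \right)} \right)} + J = \left(-10 + 4 \cdot 7\right) - 11364 = \left(-10 + 28\right) - 11364 = 18 - 11364 = -11346$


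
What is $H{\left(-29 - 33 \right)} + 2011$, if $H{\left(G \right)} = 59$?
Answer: $2070$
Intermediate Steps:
$H{\left(-29 - 33 \right)} + 2011 = 59 + 2011 = 2070$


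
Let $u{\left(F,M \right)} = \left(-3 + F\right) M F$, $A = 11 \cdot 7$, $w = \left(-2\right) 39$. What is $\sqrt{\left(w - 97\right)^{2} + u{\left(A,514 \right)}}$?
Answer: $\sqrt{2959397} \approx 1720.3$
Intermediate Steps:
$w = -78$
$A = 77$
$u{\left(F,M \right)} = F M \left(-3 + F\right)$ ($u{\left(F,M \right)} = M \left(-3 + F\right) F = F M \left(-3 + F\right)$)
$\sqrt{\left(w - 97\right)^{2} + u{\left(A,514 \right)}} = \sqrt{\left(-78 - 97\right)^{2} + 77 \cdot 514 \left(-3 + 77\right)} = \sqrt{\left(-175\right)^{2} + 77 \cdot 514 \cdot 74} = \sqrt{30625 + 2928772} = \sqrt{2959397}$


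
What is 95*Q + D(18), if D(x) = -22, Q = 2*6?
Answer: 1118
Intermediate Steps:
Q = 12
95*Q + D(18) = 95*12 - 22 = 1140 - 22 = 1118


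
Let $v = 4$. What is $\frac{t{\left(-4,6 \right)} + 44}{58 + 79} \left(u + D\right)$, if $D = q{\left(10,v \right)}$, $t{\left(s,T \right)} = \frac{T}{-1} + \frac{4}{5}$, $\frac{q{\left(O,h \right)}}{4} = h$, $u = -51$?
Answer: $- \frac{1358}{137} \approx -9.9124$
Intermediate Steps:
$q{\left(O,h \right)} = 4 h$
$t{\left(s,T \right)} = \frac{4}{5} - T$ ($t{\left(s,T \right)} = T \left(-1\right) + 4 \cdot \frac{1}{5} = - T + \frac{4}{5} = \frac{4}{5} - T$)
$D = 16$ ($D = 4 \cdot 4 = 16$)
$\frac{t{\left(-4,6 \right)} + 44}{58 + 79} \left(u + D\right) = \frac{\left(\frac{4}{5} - 6\right) + 44}{58 + 79} \left(-51 + 16\right) = \frac{\left(\frac{4}{5} - 6\right) + 44}{137} \left(-35\right) = \left(- \frac{26}{5} + 44\right) \frac{1}{137} \left(-35\right) = \frac{194}{5} \cdot \frac{1}{137} \left(-35\right) = \frac{194}{685} \left(-35\right) = - \frac{1358}{137}$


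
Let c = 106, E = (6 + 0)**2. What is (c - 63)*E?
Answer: 1548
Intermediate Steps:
E = 36 (E = 6**2 = 36)
(c - 63)*E = (106 - 63)*36 = 43*36 = 1548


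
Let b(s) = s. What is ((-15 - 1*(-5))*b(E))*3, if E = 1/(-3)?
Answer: 10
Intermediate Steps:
E = -⅓ ≈ -0.33333
((-15 - 1*(-5))*b(E))*3 = ((-15 - 1*(-5))*(-⅓))*3 = ((-15 + 5)*(-⅓))*3 = -10*(-⅓)*3 = (10/3)*3 = 10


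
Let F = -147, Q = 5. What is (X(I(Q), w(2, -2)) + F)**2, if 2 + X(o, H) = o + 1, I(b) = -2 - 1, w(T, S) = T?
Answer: 22801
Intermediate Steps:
I(b) = -3
X(o, H) = -1 + o (X(o, H) = -2 + (o + 1) = -2 + (1 + o) = -1 + o)
(X(I(Q), w(2, -2)) + F)**2 = ((-1 - 3) - 147)**2 = (-4 - 147)**2 = (-151)**2 = 22801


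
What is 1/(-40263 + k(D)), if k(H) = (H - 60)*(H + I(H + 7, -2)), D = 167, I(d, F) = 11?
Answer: -1/21217 ≈ -4.7132e-5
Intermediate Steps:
k(H) = (-60 + H)*(11 + H) (k(H) = (H - 60)*(H + 11) = (-60 + H)*(11 + H))
1/(-40263 + k(D)) = 1/(-40263 + (-660 + 167**2 - 49*167)) = 1/(-40263 + (-660 + 27889 - 8183)) = 1/(-40263 + 19046) = 1/(-21217) = -1/21217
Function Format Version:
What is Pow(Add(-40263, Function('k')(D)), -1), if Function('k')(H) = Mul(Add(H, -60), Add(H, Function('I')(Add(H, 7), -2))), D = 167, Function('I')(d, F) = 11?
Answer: Rational(-1, 21217) ≈ -4.7132e-5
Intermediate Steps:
Function('k')(H) = Mul(Add(-60, H), Add(11, H)) (Function('k')(H) = Mul(Add(H, -60), Add(H, 11)) = Mul(Add(-60, H), Add(11, H)))
Pow(Add(-40263, Function('k')(D)), -1) = Pow(Add(-40263, Add(-660, Pow(167, 2), Mul(-49, 167))), -1) = Pow(Add(-40263, Add(-660, 27889, -8183)), -1) = Pow(Add(-40263, 19046), -1) = Pow(-21217, -1) = Rational(-1, 21217)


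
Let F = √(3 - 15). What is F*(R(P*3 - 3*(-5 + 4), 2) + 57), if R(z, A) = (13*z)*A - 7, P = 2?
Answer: 568*I*√3 ≈ 983.8*I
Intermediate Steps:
F = 2*I*√3 (F = √(-12) = 2*I*√3 ≈ 3.4641*I)
R(z, A) = -7 + 13*A*z (R(z, A) = 13*A*z - 7 = -7 + 13*A*z)
F*(R(P*3 - 3*(-5 + 4), 2) + 57) = (2*I*√3)*((-7 + 13*2*(2*3 - 3*(-5 + 4))) + 57) = (2*I*√3)*((-7 + 13*2*(6 - 3*(-1))) + 57) = (2*I*√3)*((-7 + 13*2*(6 + 3)) + 57) = (2*I*√3)*((-7 + 13*2*9) + 57) = (2*I*√3)*((-7 + 234) + 57) = (2*I*√3)*(227 + 57) = (2*I*√3)*284 = 568*I*√3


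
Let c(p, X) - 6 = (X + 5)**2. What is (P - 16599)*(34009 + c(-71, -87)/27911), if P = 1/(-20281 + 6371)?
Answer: -219170144930773539/388242010 ≈ -5.6452e+8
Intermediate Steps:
P = -1/13910 (P = 1/(-13910) = -1/13910 ≈ -7.1891e-5)
c(p, X) = 6 + (5 + X)**2 (c(p, X) = 6 + (X + 5)**2 = 6 + (5 + X)**2)
(P - 16599)*(34009 + c(-71, -87)/27911) = (-1/13910 - 16599)*(34009 + (6 + (5 - 87)**2)/27911) = -230892091*(34009 + (6 + (-82)**2)*(1/27911))/13910 = -230892091*(34009 + (6 + 6724)*(1/27911))/13910 = -230892091*(34009 + 6730*(1/27911))/13910 = -230892091*(34009 + 6730/27911)/13910 = -230892091/13910*949231929/27911 = -219170144930773539/388242010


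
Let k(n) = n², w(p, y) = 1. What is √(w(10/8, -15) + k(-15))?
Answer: √226 ≈ 15.033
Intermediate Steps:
√(w(10/8, -15) + k(-15)) = √(1 + (-15)²) = √(1 + 225) = √226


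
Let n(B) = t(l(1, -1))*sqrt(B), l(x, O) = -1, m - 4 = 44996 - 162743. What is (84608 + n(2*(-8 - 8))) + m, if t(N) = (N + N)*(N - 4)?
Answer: -33135 + 40*I*sqrt(2) ≈ -33135.0 + 56.569*I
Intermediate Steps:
m = -117743 (m = 4 + (44996 - 162743) = 4 - 117747 = -117743)
t(N) = 2*N*(-4 + N) (t(N) = (2*N)*(-4 + N) = 2*N*(-4 + N))
n(B) = 10*sqrt(B) (n(B) = (2*(-1)*(-4 - 1))*sqrt(B) = (2*(-1)*(-5))*sqrt(B) = 10*sqrt(B))
(84608 + n(2*(-8 - 8))) + m = (84608 + 10*sqrt(2*(-8 - 8))) - 117743 = (84608 + 10*sqrt(2*(-16))) - 117743 = (84608 + 10*sqrt(-32)) - 117743 = (84608 + 10*(4*I*sqrt(2))) - 117743 = (84608 + 40*I*sqrt(2)) - 117743 = -33135 + 40*I*sqrt(2)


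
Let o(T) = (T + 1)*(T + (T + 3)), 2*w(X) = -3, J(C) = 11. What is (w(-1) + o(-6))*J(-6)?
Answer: 957/2 ≈ 478.50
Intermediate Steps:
w(X) = -3/2 (w(X) = (½)*(-3) = -3/2)
o(T) = (1 + T)*(3 + 2*T) (o(T) = (1 + T)*(T + (3 + T)) = (1 + T)*(3 + 2*T))
(w(-1) + o(-6))*J(-6) = (-3/2 + (3 + 2*(-6)² + 5*(-6)))*11 = (-3/2 + (3 + 2*36 - 30))*11 = (-3/2 + (3 + 72 - 30))*11 = (-3/2 + 45)*11 = (87/2)*11 = 957/2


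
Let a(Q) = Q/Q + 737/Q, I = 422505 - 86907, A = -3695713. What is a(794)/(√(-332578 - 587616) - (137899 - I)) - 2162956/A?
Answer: 67126591322781088377/114693263359658224990 - 1531*I*√920194/31034136947230 ≈ 0.58527 - 4.7323e-8*I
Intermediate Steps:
I = 335598
a(Q) = 1 + 737/Q
a(794)/(√(-332578 - 587616) - (137899 - I)) - 2162956/A = ((737 + 794)/794)/(√(-332578 - 587616) - (137899 - 1*335598)) - 2162956/(-3695713) = ((1/794)*1531)/(√(-920194) - (137899 - 335598)) - 2162956*(-1/3695713) = 1531/(794*(I*√920194 - 1*(-197699))) + 2162956/3695713 = 1531/(794*(I*√920194 + 197699)) + 2162956/3695713 = 1531/(794*(197699 + I*√920194)) + 2162956/3695713 = 2162956/3695713 + 1531/(794*(197699 + I*√920194))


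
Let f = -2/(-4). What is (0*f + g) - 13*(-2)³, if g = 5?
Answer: 109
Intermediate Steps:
f = ½ (f = -2*(-¼) = ½ ≈ 0.50000)
(0*f + g) - 13*(-2)³ = (0*(½) + 5) - 13*(-2)³ = (0 + 5) - 13*(-8) = 5 + 104 = 109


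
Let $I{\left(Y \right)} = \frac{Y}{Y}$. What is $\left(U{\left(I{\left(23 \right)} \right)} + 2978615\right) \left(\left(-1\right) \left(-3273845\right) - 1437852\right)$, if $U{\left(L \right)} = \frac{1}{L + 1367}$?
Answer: $\frac{7481203886138753}{1368} \approx 5.4687 \cdot 10^{12}$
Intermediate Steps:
$I{\left(Y \right)} = 1$
$U{\left(L \right)} = \frac{1}{1367 + L}$
$\left(U{\left(I{\left(23 \right)} \right)} + 2978615\right) \left(\left(-1\right) \left(-3273845\right) - 1437852\right) = \left(\frac{1}{1367 + 1} + 2978615\right) \left(\left(-1\right) \left(-3273845\right) - 1437852\right) = \left(\frac{1}{1368} + 2978615\right) \left(3273845 - 1437852\right) = \left(\frac{1}{1368} + 2978615\right) 1835993 = \frac{4074745321}{1368} \cdot 1835993 = \frac{7481203886138753}{1368}$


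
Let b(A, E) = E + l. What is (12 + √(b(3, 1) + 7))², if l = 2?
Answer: (12 + √10)² ≈ 229.89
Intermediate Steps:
b(A, E) = 2 + E (b(A, E) = E + 2 = 2 + E)
(12 + √(b(3, 1) + 7))² = (12 + √((2 + 1) + 7))² = (12 + √(3 + 7))² = (12 + √10)²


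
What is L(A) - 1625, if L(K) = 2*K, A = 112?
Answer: -1401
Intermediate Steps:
L(A) - 1625 = 2*112 - 1625 = 224 - 1625 = -1401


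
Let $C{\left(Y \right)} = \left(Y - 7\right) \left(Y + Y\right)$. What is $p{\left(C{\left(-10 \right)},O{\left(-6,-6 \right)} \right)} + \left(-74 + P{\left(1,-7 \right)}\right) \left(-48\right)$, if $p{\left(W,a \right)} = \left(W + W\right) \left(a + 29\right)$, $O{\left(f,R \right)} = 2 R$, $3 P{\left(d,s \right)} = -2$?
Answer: $15144$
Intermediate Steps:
$P{\left(d,s \right)} = - \frac{2}{3}$ ($P{\left(d,s \right)} = \frac{1}{3} \left(-2\right) = - \frac{2}{3}$)
$C{\left(Y \right)} = 2 Y \left(-7 + Y\right)$ ($C{\left(Y \right)} = \left(-7 + Y\right) 2 Y = 2 Y \left(-7 + Y\right)$)
$p{\left(W,a \right)} = 2 W \left(29 + a\right)$
$p{\left(C{\left(-10 \right)},O{\left(-6,-6 \right)} \right)} + \left(-74 + P{\left(1,-7 \right)}\right) \left(-48\right) = 2 \cdot 2 \left(-10\right) \left(-7 - 10\right) \left(29 + 2 \left(-6\right)\right) + \left(-74 - \frac{2}{3}\right) \left(-48\right) = 2 \cdot 2 \left(-10\right) \left(-17\right) \left(29 - 12\right) - -3584 = 2 \cdot 340 \cdot 17 + 3584 = 11560 + 3584 = 15144$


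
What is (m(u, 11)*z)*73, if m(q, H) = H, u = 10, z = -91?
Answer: -73073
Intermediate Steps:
(m(u, 11)*z)*73 = (11*(-91))*73 = -1001*73 = -73073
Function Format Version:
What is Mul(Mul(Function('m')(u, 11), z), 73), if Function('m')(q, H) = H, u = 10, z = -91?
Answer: -73073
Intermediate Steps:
Mul(Mul(Function('m')(u, 11), z), 73) = Mul(Mul(11, -91), 73) = Mul(-1001, 73) = -73073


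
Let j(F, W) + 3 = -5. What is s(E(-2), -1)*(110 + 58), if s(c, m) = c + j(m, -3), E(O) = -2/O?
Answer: -1176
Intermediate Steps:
j(F, W) = -8 (j(F, W) = -3 - 5 = -8)
s(c, m) = -8 + c (s(c, m) = c - 8 = -8 + c)
s(E(-2), -1)*(110 + 58) = (-8 - 2/(-2))*(110 + 58) = (-8 - 2*(-1/2))*168 = (-8 + 1)*168 = -7*168 = -1176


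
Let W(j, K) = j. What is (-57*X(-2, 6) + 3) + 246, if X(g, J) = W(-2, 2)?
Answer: 363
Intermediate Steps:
X(g, J) = -2
(-57*X(-2, 6) + 3) + 246 = (-57*(-2) + 3) + 246 = (114 + 3) + 246 = 117 + 246 = 363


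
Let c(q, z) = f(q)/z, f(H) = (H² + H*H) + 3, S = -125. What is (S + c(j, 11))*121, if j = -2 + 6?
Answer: -14740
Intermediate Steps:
j = 4
f(H) = 3 + 2*H² (f(H) = (H² + H²) + 3 = 2*H² + 3 = 3 + 2*H²)
c(q, z) = (3 + 2*q²)/z
(S + c(j, 11))*121 = (-125 + (3 + 2*4²)/11)*121 = (-125 + (3 + 2*16)/11)*121 = (-125 + (3 + 32)/11)*121 = (-125 + (1/11)*35)*121 = (-125 + 35/11)*121 = -1340/11*121 = -14740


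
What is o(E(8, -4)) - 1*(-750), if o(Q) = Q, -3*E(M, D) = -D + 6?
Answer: 2240/3 ≈ 746.67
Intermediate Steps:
E(M, D) = -2 + D/3 (E(M, D) = -(-D + 6)/3 = -(6 - D)/3 = -2 + D/3)
o(E(8, -4)) - 1*(-750) = (-2 + (⅓)*(-4)) - 1*(-750) = (-2 - 4/3) + 750 = -10/3 + 750 = 2240/3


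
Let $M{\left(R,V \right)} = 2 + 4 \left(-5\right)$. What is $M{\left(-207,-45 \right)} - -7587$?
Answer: $7569$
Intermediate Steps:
$M{\left(R,V \right)} = -18$ ($M{\left(R,V \right)} = 2 - 20 = -18$)
$M{\left(-207,-45 \right)} - -7587 = -18 - -7587 = -18 + 7587 = 7569$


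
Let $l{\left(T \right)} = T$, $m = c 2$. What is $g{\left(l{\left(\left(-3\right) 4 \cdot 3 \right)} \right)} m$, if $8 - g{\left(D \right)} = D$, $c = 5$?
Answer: $440$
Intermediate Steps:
$m = 10$ ($m = 5 \cdot 2 = 10$)
$g{\left(D \right)} = 8 - D$
$g{\left(l{\left(\left(-3\right) 4 \cdot 3 \right)} \right)} m = \left(8 - \left(-3\right) 4 \cdot 3\right) 10 = \left(8 - \left(-12\right) 3\right) 10 = \left(8 - -36\right) 10 = \left(8 + 36\right) 10 = 44 \cdot 10 = 440$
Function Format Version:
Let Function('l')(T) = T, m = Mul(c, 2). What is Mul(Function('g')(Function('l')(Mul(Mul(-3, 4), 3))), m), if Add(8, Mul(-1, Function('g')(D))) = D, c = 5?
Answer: 440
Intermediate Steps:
m = 10 (m = Mul(5, 2) = 10)
Function('g')(D) = Add(8, Mul(-1, D))
Mul(Function('g')(Function('l')(Mul(Mul(-3, 4), 3))), m) = Mul(Add(8, Mul(-1, Mul(Mul(-3, 4), 3))), 10) = Mul(Add(8, Mul(-1, Mul(-12, 3))), 10) = Mul(Add(8, Mul(-1, -36)), 10) = Mul(Add(8, 36), 10) = Mul(44, 10) = 440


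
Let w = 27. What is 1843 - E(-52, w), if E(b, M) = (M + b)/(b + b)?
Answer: 191647/104 ≈ 1842.8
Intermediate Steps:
E(b, M) = (M + b)/(2*b) (E(b, M) = (M + b)/((2*b)) = (M + b)*(1/(2*b)) = (M + b)/(2*b))
1843 - E(-52, w) = 1843 - (27 - 52)/(2*(-52)) = 1843 - (-1)*(-25)/(2*52) = 1843 - 1*25/104 = 1843 - 25/104 = 191647/104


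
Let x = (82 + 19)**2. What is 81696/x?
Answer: 81696/10201 ≈ 8.0086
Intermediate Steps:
x = 10201 (x = 101**2 = 10201)
81696/x = 81696/10201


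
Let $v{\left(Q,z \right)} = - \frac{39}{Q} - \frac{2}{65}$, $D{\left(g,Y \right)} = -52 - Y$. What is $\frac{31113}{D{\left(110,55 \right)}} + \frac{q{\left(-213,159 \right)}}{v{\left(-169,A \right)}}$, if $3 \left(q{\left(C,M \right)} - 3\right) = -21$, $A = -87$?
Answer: $- \frac{33253}{107} \approx -310.78$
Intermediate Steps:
$q{\left(C,M \right)} = -4$ ($q{\left(C,M \right)} = 3 + \frac{1}{3} \left(-21\right) = 3 - 7 = -4$)
$v{\left(Q,z \right)} = - \frac{2}{65} - \frac{39}{Q}$ ($v{\left(Q,z \right)} = - \frac{39}{Q} - \frac{2}{65} = - \frac{2}{65} - \frac{39}{Q}$)
$\frac{31113}{D{\left(110,55 \right)}} + \frac{q{\left(-213,159 \right)}}{v{\left(-169,A \right)}} = \frac{31113}{-52 - 55} - \frac{4}{- \frac{2}{65} - \frac{39}{-169}} = \frac{31113}{-52 - 55} - \frac{4}{- \frac{2}{65} - - \frac{3}{13}} = \frac{31113}{-107} - \frac{4}{- \frac{2}{65} + \frac{3}{13}} = 31113 \left(- \frac{1}{107}\right) - 4 \frac{1}{\frac{1}{5}} = - \frac{31113}{107} - 20 = - \frac{33253}{107}$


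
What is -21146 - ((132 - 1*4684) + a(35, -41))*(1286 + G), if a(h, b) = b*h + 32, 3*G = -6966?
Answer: -6190526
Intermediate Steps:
G = -2322 (G = (⅓)*(-6966) = -2322)
a(h, b) = 32 + b*h
-21146 - ((132 - 1*4684) + a(35, -41))*(1286 + G) = -21146 - ((132 - 1*4684) + (32 - 41*35))*(1286 - 2322) = -21146 - ((132 - 4684) + (32 - 1435))*(-1036) = -21146 - (-4552 - 1403)*(-1036) = -21146 - (-5955)*(-1036) = -21146 - 1*6169380 = -21146 - 6169380 = -6190526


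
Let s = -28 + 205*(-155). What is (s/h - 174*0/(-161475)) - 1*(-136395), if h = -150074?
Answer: 20469375033/150074 ≈ 1.3640e+5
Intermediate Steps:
s = -31803 (s = -28 - 31775 = -31803)
(s/h - 174*0/(-161475)) - 1*(-136395) = (-31803/(-150074) - 174*0/(-161475)) - 1*(-136395) = (-31803*(-1/150074) + 0*(-1/161475)) + 136395 = (31803/150074 + 0) + 136395 = 31803/150074 + 136395 = 20469375033/150074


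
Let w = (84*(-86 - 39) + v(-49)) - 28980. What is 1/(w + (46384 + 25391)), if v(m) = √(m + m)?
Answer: 32295/1042967123 - 7*I*√2/1042967123 ≈ 3.0965e-5 - 9.4917e-9*I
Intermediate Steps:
v(m) = √2*√m (v(m) = √(2*m) = √2*√m)
w = -39480 + 7*I*√2 (w = (84*(-86 - 39) + √2*√(-49)) - 28980 = (84*(-125) + √2*(7*I)) - 28980 = (-10500 + 7*I*√2) - 28980 = -39480 + 7*I*√2 ≈ -39480.0 + 9.8995*I)
1/(w + (46384 + 25391)) = 1/((-39480 + 7*I*√2) + (46384 + 25391)) = 1/((-39480 + 7*I*√2) + 71775) = 1/(32295 + 7*I*√2)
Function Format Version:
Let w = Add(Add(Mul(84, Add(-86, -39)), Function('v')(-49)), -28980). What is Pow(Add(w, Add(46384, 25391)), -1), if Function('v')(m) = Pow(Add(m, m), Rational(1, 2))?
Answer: Add(Rational(32295, 1042967123), Mul(Rational(-7, 1042967123), I, Pow(2, Rational(1, 2)))) ≈ Add(3.0965e-5, Mul(-9.4917e-9, I))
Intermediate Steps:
Function('v')(m) = Mul(Pow(2, Rational(1, 2)), Pow(m, Rational(1, 2))) (Function('v')(m) = Pow(Mul(2, m), Rational(1, 2)) = Mul(Pow(2, Rational(1, 2)), Pow(m, Rational(1, 2))))
w = Add(-39480, Mul(7, I, Pow(2, Rational(1, 2)))) (w = Add(Add(Mul(84, Add(-86, -39)), Mul(Pow(2, Rational(1, 2)), Pow(-49, Rational(1, 2)))), -28980) = Add(Add(Mul(84, -125), Mul(Pow(2, Rational(1, 2)), Mul(7, I))), -28980) = Add(Add(-10500, Mul(7, I, Pow(2, Rational(1, 2)))), -28980) = Add(-39480, Mul(7, I, Pow(2, Rational(1, 2)))) ≈ Add(-39480., Mul(9.8995, I)))
Pow(Add(w, Add(46384, 25391)), -1) = Pow(Add(Add(-39480, Mul(7, I, Pow(2, Rational(1, 2)))), Add(46384, 25391)), -1) = Pow(Add(Add(-39480, Mul(7, I, Pow(2, Rational(1, 2)))), 71775), -1) = Pow(Add(32295, Mul(7, I, Pow(2, Rational(1, 2)))), -1)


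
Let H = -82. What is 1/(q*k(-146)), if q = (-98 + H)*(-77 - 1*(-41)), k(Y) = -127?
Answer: -1/822960 ≈ -1.2151e-6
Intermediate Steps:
q = 6480 (q = (-98 - 82)*(-77 - 1*(-41)) = -180*(-77 + 41) = -180*(-36) = 6480)
1/(q*k(-146)) = 1/(6480*(-127)) = (1/6480)*(-1/127) = -1/822960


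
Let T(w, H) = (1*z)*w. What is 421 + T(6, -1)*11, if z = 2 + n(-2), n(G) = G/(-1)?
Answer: 685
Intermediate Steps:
n(G) = -G (n(G) = G*(-1) = -G)
z = 4 (z = 2 - 1*(-2) = 2 + 2 = 4)
T(w, H) = 4*w (T(w, H) = (1*4)*w = 4*w)
421 + T(6, -1)*11 = 421 + (4*6)*11 = 421 + 24*11 = 421 + 264 = 685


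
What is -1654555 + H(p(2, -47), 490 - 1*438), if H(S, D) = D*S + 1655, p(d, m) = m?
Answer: -1655344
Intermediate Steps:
H(S, D) = 1655 + D*S
-1654555 + H(p(2, -47), 490 - 1*438) = -1654555 + (1655 + (490 - 1*438)*(-47)) = -1654555 + (1655 + (490 - 438)*(-47)) = -1654555 + (1655 + 52*(-47)) = -1654555 + (1655 - 2444) = -1654555 - 789 = -1655344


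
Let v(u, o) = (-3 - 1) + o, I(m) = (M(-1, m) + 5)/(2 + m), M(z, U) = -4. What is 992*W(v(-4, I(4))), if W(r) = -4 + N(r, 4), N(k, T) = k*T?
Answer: -57536/3 ≈ -19179.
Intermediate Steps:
N(k, T) = T*k
I(m) = 1/(2 + m) (I(m) = (-4 + 5)/(2 + m) = 1/(2 + m))
v(u, o) = -4 + o
W(r) = -4 + 4*r
992*W(v(-4, I(4))) = 992*(-4 + 4*(-4 + 1/(2 + 4))) = 992*(-4 + 4*(-4 + 1/6)) = 992*(-4 + 4*(-23/6)) = 992*(-4 - 46/3) = 992*(-58/3) = -57536/3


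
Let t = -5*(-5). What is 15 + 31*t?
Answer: 790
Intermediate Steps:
t = 25
15 + 31*t = 15 + 31*25 = 15 + 775 = 790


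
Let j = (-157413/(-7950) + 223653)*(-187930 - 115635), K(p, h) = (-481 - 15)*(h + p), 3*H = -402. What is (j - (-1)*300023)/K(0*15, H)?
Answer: -35986434820483/35225920 ≈ -1.0216e+6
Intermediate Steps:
H = -134 (H = (⅓)*(-402) = -134)
K(p, h) = -496*h - 496*p (K(p, h) = -496*(h + p) = -496*h - 496*p)
j = -35986593832673/530 (j = (-157413*(-1/7950) + 223653)*(-303565) = (52471/2650 + 223653)*(-303565) = (592732921/2650)*(-303565) = -35986593832673/530 ≈ -6.7899e+10)
(j - (-1)*300023)/K(0*15, H) = (-35986593832673/530 - (-1)*300023)/(-496*(-134) - 0*15) = (-35986593832673/530 - 1*(-300023))/(66464 - 496*0) = (-35986593832673/530 + 300023)/(66464 + 0) = -35986434820483/530/66464 = -35986434820483/530*1/66464 = -35986434820483/35225920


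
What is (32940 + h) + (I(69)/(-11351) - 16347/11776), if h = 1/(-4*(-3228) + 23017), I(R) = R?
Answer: 158191179060888347/4802607010304 ≈ 32939.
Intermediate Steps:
h = 1/35929 (h = 1/(12912 + 23017) = 1/35929 ≈ 2.7833e-5)
(32940 + h) + (I(69)/(-11351) - 16347/11776) = (32940 + 1/35929) + (69/(-11351) - 16347/11776) = 1183501261/35929 + (69*(-1/11351) - 16347*1/11776) = 1183501261/35929 + (-69/11351 - 16347/11776) = 1183501261/35929 - 186367341/133669376 = 158191179060888347/4802607010304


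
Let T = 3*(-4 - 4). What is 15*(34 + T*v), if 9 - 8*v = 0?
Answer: 105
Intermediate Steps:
v = 9/8 (v = 9/8 - 1/8*0 = 9/8 + 0 = 9/8 ≈ 1.1250)
T = -24 (T = 3*(-8) = -24)
15*(34 + T*v) = 15*(34 - 24*9/8) = 15*(34 - 27) = 15*7 = 105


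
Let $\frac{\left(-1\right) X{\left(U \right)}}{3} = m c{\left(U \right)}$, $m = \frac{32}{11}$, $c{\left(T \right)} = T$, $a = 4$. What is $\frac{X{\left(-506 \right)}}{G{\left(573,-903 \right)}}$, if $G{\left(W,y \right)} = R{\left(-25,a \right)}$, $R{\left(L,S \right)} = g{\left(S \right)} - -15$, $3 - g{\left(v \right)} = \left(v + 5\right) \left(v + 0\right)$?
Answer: $- \frac{736}{3} \approx -245.33$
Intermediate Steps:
$g{\left(v \right)} = 3 - v \left(5 + v\right)$ ($g{\left(v \right)} = 3 - \left(v + 5\right) \left(v + 0\right) = 3 - \left(5 + v\right) v = 3 - v \left(5 + v\right)$)
$R{\left(L,S \right)} = 18 - S^{2} - 5 S$ ($R{\left(L,S \right)} = \left(3 - S^{2} - 5 S\right) - -15 = \left(3 - S^{2} - 5 S\right) + 15 = 18 - S^{2} - 5 S$)
$m = \frac{32}{11}$ ($m = 32 \cdot \frac{1}{11} = \frac{32}{11} \approx 2.9091$)
$G{\left(W,y \right)} = -18$ ($G{\left(W,y \right)} = 18 - 4^{2} - 20 = 18 - 16 - 20 = -18$)
$X{\left(U \right)} = - \frac{96 U}{11}$ ($X{\left(U \right)} = - 3 \frac{32 U}{11} = - \frac{96 U}{11}$)
$\frac{X{\left(-506 \right)}}{G{\left(573,-903 \right)}} = \frac{\left(- \frac{96}{11}\right) \left(-506\right)}{-18} = 4416 \left(- \frac{1}{18}\right) = - \frac{736}{3}$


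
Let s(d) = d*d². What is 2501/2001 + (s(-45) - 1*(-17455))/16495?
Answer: -21231935/6601299 ≈ -3.2163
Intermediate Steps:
s(d) = d³
2501/2001 + (s(-45) - 1*(-17455))/16495 = 2501/2001 + ((-45)³ - 1*(-17455))/16495 = 2501*(1/2001) + (-91125 + 17455)*(1/16495) = 2501/2001 - 73670*1/16495 = 2501/2001 - 14734/3299 = -21231935/6601299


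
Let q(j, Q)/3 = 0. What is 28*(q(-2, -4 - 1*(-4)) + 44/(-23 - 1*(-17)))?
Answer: -616/3 ≈ -205.33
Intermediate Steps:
q(j, Q) = 0 (q(j, Q) = 3*0 = 0)
28*(q(-2, -4 - 1*(-4)) + 44/(-23 - 1*(-17))) = 28*(0 + 44/(-23 - 1*(-17))) = 28*(0 + 44/(-23 + 17)) = 28*(0 + 44/(-6)) = 28*(0 + 44*(-1/6)) = 28*(0 - 22/3) = 28*(-22/3) = -616/3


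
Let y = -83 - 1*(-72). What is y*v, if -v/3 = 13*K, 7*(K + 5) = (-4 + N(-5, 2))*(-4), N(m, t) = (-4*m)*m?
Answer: 163449/7 ≈ 23350.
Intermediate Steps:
N(m, t) = -4*m**2
y = -11 (y = -83 + 72 = -11)
K = 381/7 (K = -5 + ((-4 - 4*(-5)**2)*(-4))/7 = -5 + ((-4 - 4*25)*(-4))/7 = -5 + ((-4 - 100)*(-4))/7 = -5 + (-104*(-4))/7 = -5 + (1/7)*416 = -5 + 416/7 = 381/7 ≈ 54.429)
v = -14859/7 (v = -39*381/7 = -3*4953/7 = -14859/7 ≈ -2122.7)
y*v = -11*(-14859/7) = 163449/7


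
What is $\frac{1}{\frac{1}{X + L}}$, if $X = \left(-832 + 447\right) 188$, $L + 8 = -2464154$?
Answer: $-2536542$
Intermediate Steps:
$L = -2464162$ ($L = -8 - 2464154 = -2464162$)
$X = -72380$ ($X = \left(-385\right) 188 = -72380$)
$\frac{1}{\frac{1}{X + L}} = \frac{1}{\frac{1}{-72380 - 2464162}} = \frac{1}{\frac{1}{-2536542}} = \frac{1}{- \frac{1}{2536542}} = -2536542$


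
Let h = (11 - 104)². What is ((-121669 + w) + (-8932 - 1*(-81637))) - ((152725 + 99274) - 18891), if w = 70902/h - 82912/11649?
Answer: -3157696223218/11194689 ≈ -2.8207e+5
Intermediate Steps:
h = 8649 (h = (-93)² = 8649)
w = 12092390/11194689 (w = 70902/8649 - 82912/11649 = 70902*(1/8649) - 82912*1/11649 = 7878/961 - 82912/11649 = 12092390/11194689 ≈ 1.0802)
((-121669 + w) + (-8932 - 1*(-81637))) - ((152725 + 99274) - 18891) = ((-121669 + 12092390/11194689) + (-8932 - 1*(-81637))) - ((152725 + 99274) - 18891) = (-1362034523551/11194689 + (-8932 + 81637)) - (251999 - 18891) = (-1362034523551/11194689 + 72705) - 1*233108 = -548124659806/11194689 - 233108 = -3157696223218/11194689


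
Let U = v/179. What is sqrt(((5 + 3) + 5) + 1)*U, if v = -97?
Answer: -97*sqrt(14)/179 ≈ -2.0276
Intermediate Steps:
U = -97/179 ≈ -0.54190
sqrt(((5 + 3) + 5) + 1)*U = sqrt(((5 + 3) + 5) + 1)*(-97/179) = sqrt((8 + 5) + 1)*(-97/179) = sqrt(13 + 1)*(-97/179) = sqrt(14)*(-97/179) = -97*sqrt(14)/179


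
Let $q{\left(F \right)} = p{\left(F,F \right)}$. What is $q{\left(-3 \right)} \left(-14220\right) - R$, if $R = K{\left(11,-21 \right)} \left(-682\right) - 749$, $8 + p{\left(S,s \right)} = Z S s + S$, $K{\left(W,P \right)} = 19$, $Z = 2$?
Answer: $-85833$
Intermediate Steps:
$p{\left(S,s \right)} = -8 + S + 2 S s$ ($p{\left(S,s \right)} = -8 + \left(2 S s + S\right) = -8 + \left(S + 2 S s\right) = -8 + S + 2 S s$)
$q{\left(F \right)} = -8 + F + 2 F^{2}$ ($q{\left(F \right)} = -8 + F + 2 F F = -8 + F + 2 F^{2}$)
$R = -13707$ ($R = 19 \left(-682\right) - 749 = -12958 - 749 = -13707$)
$q{\left(-3 \right)} \left(-14220\right) - R = \left(-8 - 3 + 2 \left(-3\right)^{2}\right) \left(-14220\right) - -13707 = \left(-8 - 3 + 2 \cdot 9\right) \left(-14220\right) + 13707 = \left(-8 - 3 + 18\right) \left(-14220\right) + 13707 = 7 \left(-14220\right) + 13707 = -99540 + 13707 = -85833$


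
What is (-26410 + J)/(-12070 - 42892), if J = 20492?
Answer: 2959/27481 ≈ 0.10767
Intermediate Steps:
(-26410 + J)/(-12070 - 42892) = (-26410 + 20492)/(-12070 - 42892) = -5918/(-54962) = -5918*(-1/54962) = 2959/27481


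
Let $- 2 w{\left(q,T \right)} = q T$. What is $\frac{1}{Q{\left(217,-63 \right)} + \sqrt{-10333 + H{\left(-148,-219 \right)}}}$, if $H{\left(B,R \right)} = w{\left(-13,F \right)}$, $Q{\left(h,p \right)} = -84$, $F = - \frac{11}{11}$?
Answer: $- \frac{56}{11597} - \frac{i \sqrt{41358}}{34791} \approx -0.0048288 - 0.0058454 i$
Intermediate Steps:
$F = -1$ ($F = \left(-11\right) \frac{1}{11} = -1$)
$w{\left(q,T \right)} = - \frac{T q}{2}$ ($w{\left(q,T \right)} = - \frac{q T}{2} = - \frac{T q}{2}$)
$H{\left(B,R \right)} = - \frac{13}{2}$ ($H{\left(B,R \right)} = \left(- \frac{1}{2}\right) \left(-1\right) \left(-13\right) = - \frac{13}{2}$)
$\frac{1}{Q{\left(217,-63 \right)} + \sqrt{-10333 + H{\left(-148,-219 \right)}}} = \frac{1}{-84 + \sqrt{-10333 - \frac{13}{2}}} = \frac{1}{-84 + \sqrt{- \frac{20679}{2}}} = \frac{1}{-84 + \frac{i \sqrt{41358}}{2}}$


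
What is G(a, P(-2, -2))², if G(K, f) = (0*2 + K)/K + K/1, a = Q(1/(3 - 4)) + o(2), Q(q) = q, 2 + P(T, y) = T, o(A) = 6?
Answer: 36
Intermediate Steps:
P(T, y) = -2 + T
a = 5 (a = 1/(3 - 4) + 6 = 1/(-1) + 6 = -1 + 6 = 5)
G(K, f) = 1 + K (G(K, f) = (0 + K)/K + K*1 = K/K + K = 1 + K)
G(a, P(-2, -2))² = (1 + 5)² = 6² = 36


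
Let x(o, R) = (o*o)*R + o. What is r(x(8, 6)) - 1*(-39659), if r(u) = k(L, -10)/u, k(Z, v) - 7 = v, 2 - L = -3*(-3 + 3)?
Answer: 15546325/392 ≈ 39659.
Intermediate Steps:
L = 2 (L = 2 - (-3)*(-3 + 3) = 2 - (-3)*0 = 2 - 1*0 = 2 + 0 = 2)
x(o, R) = o + R*o² (x(o, R) = o²*R + o = R*o² + o = o + R*o²)
k(Z, v) = 7 + v
r(u) = -3/u (r(u) = (7 - 10)/u = -3/u)
r(x(8, 6)) - 1*(-39659) = -3*1/(8*(1 + 6*8)) - 1*(-39659) = -3*1/(8*(1 + 48)) + 39659 = -3/(8*49) + 39659 = -3/392 + 39659 = 15546325/392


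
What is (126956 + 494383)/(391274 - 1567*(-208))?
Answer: 207113/239070 ≈ 0.86633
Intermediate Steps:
(126956 + 494383)/(391274 - 1567*(-208)) = 621339/(391274 + 325936) = 621339/717210 = 621339*(1/717210) = 207113/239070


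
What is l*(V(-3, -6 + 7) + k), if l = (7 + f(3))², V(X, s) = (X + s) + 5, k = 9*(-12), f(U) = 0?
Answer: -5145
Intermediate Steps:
k = -108
V(X, s) = 5 + X + s
l = 49 (l = (7 + 0)² = 7² = 49)
l*(V(-3, -6 + 7) + k) = 49*((5 - 3 + (-6 + 7)) - 108) = 49*((5 - 3 + 1) - 108) = 49*(3 - 108) = 49*(-105) = -5145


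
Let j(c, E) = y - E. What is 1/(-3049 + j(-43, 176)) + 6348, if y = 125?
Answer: 19678799/3100 ≈ 6348.0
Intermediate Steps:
j(c, E) = 125 - E
1/(-3049 + j(-43, 176)) + 6348 = 1/(-3049 + (125 - 1*176)) + 6348 = 1/(-3049 + (125 - 176)) + 6348 = 1/(-3049 - 51) + 6348 = 1/(-3100) + 6348 = -1/3100 + 6348 = 19678799/3100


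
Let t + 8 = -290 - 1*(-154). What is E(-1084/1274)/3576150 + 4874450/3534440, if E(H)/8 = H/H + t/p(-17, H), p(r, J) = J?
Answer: 6750446621011/4893364773180 ≈ 1.3795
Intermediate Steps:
t = -144 (t = -8 + (-290 - 1*(-154)) = -8 + (-290 + 154) = -8 - 136 = -144)
E(H) = 8 - 1152/H (E(H) = 8*(H/H - 144/H) = 8*(1 - 144/H) = 8 - 1152/H)
E(-1084/1274)/3576150 + 4874450/3534440 = (8 - 1152/((-1084/1274)))/3576150 + 4874450/3534440 = (8 - 1152/((-1084*1/1274)))*(1/3576150) + 4874450*(1/3534440) = (8 - 1152/(-542/637))*(1/3576150) + 69635/50492 = (8 - 1152*(-637/542))*(1/3576150) + 69635/50492 = (8 + 366912/271)*(1/3576150) + 69635/50492 = (369080/271)*(1/3576150) + 69635/50492 = 36908/96913665 + 69635/50492 = 6750446621011/4893364773180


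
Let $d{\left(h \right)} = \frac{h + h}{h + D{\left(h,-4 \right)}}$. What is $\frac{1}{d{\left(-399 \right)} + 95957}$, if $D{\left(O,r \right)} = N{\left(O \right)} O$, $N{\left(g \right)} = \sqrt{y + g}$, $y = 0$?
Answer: $\frac{\sqrt{399} - i}{- 95959 i + 95957 \sqrt{399}} \approx 1.0421 \cdot 10^{-5} + 1.0847 \cdot 10^{-11} i$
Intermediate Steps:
$N{\left(g \right)} = \sqrt{g}$ ($N{\left(g \right)} = \sqrt{0 + g} = \sqrt{g}$)
$D{\left(O,r \right)} = O^{\frac{3}{2}}$ ($D{\left(O,r \right)} = \sqrt{O} O = O^{\frac{3}{2}}$)
$d{\left(h \right)} = \frac{2 h}{h + h^{\frac{3}{2}}}$ ($d{\left(h \right)} = \frac{h + h}{h + h^{\frac{3}{2}}} = \frac{2 h}{h + h^{\frac{3}{2}}}$)
$\frac{1}{d{\left(-399 \right)} + 95957} = \frac{1}{2 \left(-399\right) \frac{1}{-399 + \left(-399\right)^{\frac{3}{2}}} + 95957} = \frac{1}{2 \left(-399\right) \frac{1}{-399 - 399 i \sqrt{399}} + 95957} = \frac{1}{- \frac{798}{-399 - 399 i \sqrt{399}} + 95957} = \frac{1}{95957 - \frac{798}{-399 - 399 i \sqrt{399}}}$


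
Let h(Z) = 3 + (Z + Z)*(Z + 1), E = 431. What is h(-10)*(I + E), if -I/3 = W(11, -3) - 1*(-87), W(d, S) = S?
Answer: 32757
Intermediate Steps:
I = -252 (I = -3*(-3 - 1*(-87)) = -3*(-3 + 87) = -3*84 = -252)
h(Z) = 3 + 2*Z*(1 + Z) (h(Z) = 3 + (2*Z)*(1 + Z) = 3 + 2*Z*(1 + Z))
h(-10)*(I + E) = (3 + 2*(-10) + 2*(-10)²)*(-252 + 431) = (3 - 20 + 2*100)*179 = (3 - 20 + 200)*179 = 183*179 = 32757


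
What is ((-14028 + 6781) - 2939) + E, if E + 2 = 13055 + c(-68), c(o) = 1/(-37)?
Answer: 106078/37 ≈ 2867.0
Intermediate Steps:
c(o) = -1/37
E = 482960/37 (E = -2 + (13055 - 1/37) = -2 + 483034/37 = 482960/37 ≈ 13053.)
((-14028 + 6781) - 2939) + E = ((-14028 + 6781) - 2939) + 482960/37 = (-7247 - 2939) + 482960/37 = -10186 + 482960/37 = 106078/37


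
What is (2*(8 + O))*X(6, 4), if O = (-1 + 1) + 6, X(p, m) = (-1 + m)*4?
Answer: 336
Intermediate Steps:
X(p, m) = -4 + 4*m
O = 6 (O = 0 + 6 = 6)
(2*(8 + O))*X(6, 4) = (2*(8 + 6))*(-4 + 4*4) = (2*14)*(-4 + 16) = 28*12 = 336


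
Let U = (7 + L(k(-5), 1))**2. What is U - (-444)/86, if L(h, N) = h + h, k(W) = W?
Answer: 609/43 ≈ 14.163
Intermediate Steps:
L(h, N) = 2*h
U = 9 (U = (7 + 2*(-5))**2 = (7 - 10)**2 = (-3)**2 = 9)
U - (-444)/86 = 9 - (-444)/86 = 9 - 1*(-222/43) = 9 + 222/43 = 609/43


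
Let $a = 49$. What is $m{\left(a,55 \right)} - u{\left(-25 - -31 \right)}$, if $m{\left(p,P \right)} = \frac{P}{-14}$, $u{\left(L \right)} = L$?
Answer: $- \frac{139}{14} \approx -9.9286$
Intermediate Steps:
$m{\left(p,P \right)} = - \frac{P}{14}$ ($m{\left(p,P \right)} = P \left(- \frac{1}{14}\right) = - \frac{P}{14}$)
$m{\left(a,55 \right)} - u{\left(-25 - -31 \right)} = \left(- \frac{1}{14}\right) 55 - \left(-25 - -31\right) = - \frac{55}{14} - \left(-25 + 31\right) = - \frac{55}{14} - 6 = - \frac{139}{14}$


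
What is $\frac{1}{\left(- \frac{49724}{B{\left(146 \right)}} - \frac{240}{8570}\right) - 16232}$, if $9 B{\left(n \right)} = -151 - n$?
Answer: $- \frac{28281}{416444516} \approx -6.7911 \cdot 10^{-5}$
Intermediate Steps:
$B{\left(n \right)} = - \frac{151}{9} - \frac{n}{9}$ ($B{\left(n \right)} = \frac{-151 - n}{9} = - \frac{151}{9} - \frac{n}{9}$)
$\frac{1}{\left(- \frac{49724}{B{\left(146 \right)}} - \frac{240}{8570}\right) - 16232} = \frac{1}{\left(- \frac{49724}{- \frac{151}{9} - \frac{146}{9}} - \frac{240}{8570}\right) - 16232} = \frac{1}{\left(- \frac{49724}{- \frac{151}{9} - \frac{146}{9}} - \frac{24}{857}\right) - 16232} = \frac{1}{\left(- \frac{49724}{-33} - \frac{24}{857}\right) - 16232} = \frac{1}{\left(\left(-49724\right) \left(- \frac{1}{33}\right) - \frac{24}{857}\right) - 16232} = \frac{1}{\left(\frac{49724}{33} - \frac{24}{857}\right) - 16232} = \frac{1}{\frac{42612676}{28281} - 16232} = \frac{1}{- \frac{416444516}{28281}} = - \frac{28281}{416444516}$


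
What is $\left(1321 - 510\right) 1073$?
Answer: $870203$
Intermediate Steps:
$\left(1321 - 510\right) 1073 = 811 \cdot 1073 = 870203$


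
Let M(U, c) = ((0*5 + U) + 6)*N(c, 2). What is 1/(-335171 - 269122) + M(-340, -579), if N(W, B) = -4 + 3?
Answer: 201833861/604293 ≈ 334.00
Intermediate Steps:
N(W, B) = -1
M(U, c) = -6 - U (M(U, c) = ((0*5 + U) + 6)*(-1) = ((0 + U) + 6)*(-1) = (U + 6)*(-1) = (6 + U)*(-1) = -6 - U)
1/(-335171 - 269122) + M(-340, -579) = 1/(-335171 - 269122) + (-6 - 1*(-340)) = 1/(-604293) + (-6 + 340) = -1/604293 + 334 = 201833861/604293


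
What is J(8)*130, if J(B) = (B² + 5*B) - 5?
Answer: 12870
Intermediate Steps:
J(B) = -5 + B² + 5*B
J(8)*130 = (-5 + 8² + 5*8)*130 = (-5 + 64 + 40)*130 = 99*130 = 12870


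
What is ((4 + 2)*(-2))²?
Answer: 144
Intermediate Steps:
((4 + 2)*(-2))² = (6*(-2))² = (-12)² = 144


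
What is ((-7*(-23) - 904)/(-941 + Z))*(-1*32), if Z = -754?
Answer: -23776/1695 ≈ -14.027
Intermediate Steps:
((-7*(-23) - 904)/(-941 + Z))*(-1*32) = ((-7*(-23) - 904)/(-941 - 754))*(-1*32) = ((161 - 904)/(-1695))*(-32) = -743*(-1/1695)*(-32) = (743/1695)*(-32) = -23776/1695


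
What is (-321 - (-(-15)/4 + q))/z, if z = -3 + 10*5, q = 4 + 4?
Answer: -1331/188 ≈ -7.0798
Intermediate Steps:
q = 8
z = 47 (z = -3 + 50 = 47)
(-321 - (-(-15)/4 + q))/z = (-321 - (-(-15)/4 + 8))/47 = (-321 - (-(-15)/4 + 8))*(1/47) = (-321 - (-3*(-5/4) + 8))*(1/47) = (-321 - (15/4 + 8))*(1/47) = (-321 - 1*47/4)*(1/47) = (-321 - 47/4)*(1/47) = -1331/4*1/47 = -1331/188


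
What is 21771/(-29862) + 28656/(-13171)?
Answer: -126941257/43701378 ≈ -2.9047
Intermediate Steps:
21771/(-29862) + 28656/(-13171) = 21771*(-1/29862) + 28656*(-1/13171) = -2419/3318 - 28656/13171 = -126941257/43701378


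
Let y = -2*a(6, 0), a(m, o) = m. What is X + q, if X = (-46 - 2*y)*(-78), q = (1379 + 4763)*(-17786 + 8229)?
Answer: -58697378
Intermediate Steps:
y = -12 (y = -2*6 = -12)
q = -58699094 (q = 6142*(-9557) = -58699094)
X = 1716 (X = (-46 - 2*(-12))*(-78) = (-46 + 24)*(-78) = -22*(-78) = 1716)
X + q = 1716 - 58699094 = -58697378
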